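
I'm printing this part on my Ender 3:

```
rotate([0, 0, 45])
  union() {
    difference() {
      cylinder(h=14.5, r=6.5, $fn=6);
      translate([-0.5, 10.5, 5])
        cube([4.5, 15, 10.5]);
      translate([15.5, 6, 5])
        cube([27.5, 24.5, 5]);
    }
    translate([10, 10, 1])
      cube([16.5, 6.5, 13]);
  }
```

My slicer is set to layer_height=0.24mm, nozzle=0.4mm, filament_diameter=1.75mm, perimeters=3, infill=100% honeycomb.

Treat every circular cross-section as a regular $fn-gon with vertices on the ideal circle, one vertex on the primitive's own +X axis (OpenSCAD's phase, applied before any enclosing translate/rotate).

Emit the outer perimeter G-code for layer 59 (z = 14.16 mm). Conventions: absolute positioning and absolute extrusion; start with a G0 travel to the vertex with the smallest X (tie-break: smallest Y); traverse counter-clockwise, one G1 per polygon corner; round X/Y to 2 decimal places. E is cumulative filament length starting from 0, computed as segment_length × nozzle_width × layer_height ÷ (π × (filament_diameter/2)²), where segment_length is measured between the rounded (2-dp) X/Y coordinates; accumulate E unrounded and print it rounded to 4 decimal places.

G0 X-6.28 Y1.68 Z14.16
G1 X-4.60 Y-4.60 E0.2595
G1 X1.68 Y-6.28 E0.5189
G1 X6.28 Y-1.68 E0.7786
G1 X4.60 Y4.60 E1.0380
G1 X-1.68 Y6.28 E1.2975
G1 X-6.28 Y1.68 E1.5571

At z = 14.16 mm: the r=6.5 cylinder gives a regular 6-gon of circumradius 6.5 (constant along its height); the cube at (-0.5, 10.5) (footprint 4.5×15) is included at this height; the cube at (15.5, 6) does not reach this height (z outside [5, 10]); After the difference (first − rest): starting from the r=6.5 cylinder, the 4.5×15 cube at (-0.5, 10.5) misses the remaining region (no effect) — 1 connected region; the cube at (10, 10) does not reach this height (z outside [1, 14]); Taking the union: only that combined region is present, so the union is just that shape — 1 connected region; (whole slice rotated 45° about Z — lengths, areas and connectivity unchanged). The outline is a single polygon with 6 vertices. Extrusion per mm of travel: 0.4 × 0.24 / (π × 0.875²) = 0.039912. Accumulating E over each segment gives final E = 1.5571.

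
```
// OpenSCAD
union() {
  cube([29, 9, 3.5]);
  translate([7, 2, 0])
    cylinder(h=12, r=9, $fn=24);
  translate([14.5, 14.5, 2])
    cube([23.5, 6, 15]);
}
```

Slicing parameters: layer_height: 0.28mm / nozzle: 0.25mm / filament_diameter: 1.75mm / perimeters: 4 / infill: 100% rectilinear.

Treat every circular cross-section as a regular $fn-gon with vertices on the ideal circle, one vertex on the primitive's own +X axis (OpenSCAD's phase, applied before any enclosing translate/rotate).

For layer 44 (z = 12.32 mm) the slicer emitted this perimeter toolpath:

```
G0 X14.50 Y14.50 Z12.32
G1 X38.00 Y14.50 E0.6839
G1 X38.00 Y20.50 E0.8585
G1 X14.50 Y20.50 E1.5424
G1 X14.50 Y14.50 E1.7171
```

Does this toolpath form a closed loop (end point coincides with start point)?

Start point (G0): (14.50, 14.50). End point (last G1): the path returns to the start — closed.

yes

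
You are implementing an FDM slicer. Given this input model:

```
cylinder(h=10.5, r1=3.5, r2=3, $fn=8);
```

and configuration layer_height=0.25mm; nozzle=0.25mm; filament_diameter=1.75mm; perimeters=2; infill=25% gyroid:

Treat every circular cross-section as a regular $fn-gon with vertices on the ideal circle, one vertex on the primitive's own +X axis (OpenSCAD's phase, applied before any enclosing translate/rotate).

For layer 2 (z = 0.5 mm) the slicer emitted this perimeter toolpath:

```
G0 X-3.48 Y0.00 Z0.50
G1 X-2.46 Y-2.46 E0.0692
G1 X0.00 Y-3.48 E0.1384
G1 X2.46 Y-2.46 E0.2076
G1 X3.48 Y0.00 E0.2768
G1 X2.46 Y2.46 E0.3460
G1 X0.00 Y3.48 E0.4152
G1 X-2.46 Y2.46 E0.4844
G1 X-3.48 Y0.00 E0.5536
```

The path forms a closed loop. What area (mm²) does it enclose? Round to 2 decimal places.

Apply the shoelace formula to the sequence of (X, Y) vertices; enclosed area = 34.24 mm².

34.24 mm²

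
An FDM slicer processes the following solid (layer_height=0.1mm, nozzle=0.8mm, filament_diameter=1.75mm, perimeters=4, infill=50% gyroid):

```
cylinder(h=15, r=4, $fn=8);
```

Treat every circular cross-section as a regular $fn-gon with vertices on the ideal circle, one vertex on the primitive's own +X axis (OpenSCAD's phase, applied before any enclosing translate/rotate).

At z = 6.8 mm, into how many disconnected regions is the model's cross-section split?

At z = 6.8 mm: the r=4 cylinder contributes a regular 8-gon of circumradius 4. The result has 1 disconnected region.

1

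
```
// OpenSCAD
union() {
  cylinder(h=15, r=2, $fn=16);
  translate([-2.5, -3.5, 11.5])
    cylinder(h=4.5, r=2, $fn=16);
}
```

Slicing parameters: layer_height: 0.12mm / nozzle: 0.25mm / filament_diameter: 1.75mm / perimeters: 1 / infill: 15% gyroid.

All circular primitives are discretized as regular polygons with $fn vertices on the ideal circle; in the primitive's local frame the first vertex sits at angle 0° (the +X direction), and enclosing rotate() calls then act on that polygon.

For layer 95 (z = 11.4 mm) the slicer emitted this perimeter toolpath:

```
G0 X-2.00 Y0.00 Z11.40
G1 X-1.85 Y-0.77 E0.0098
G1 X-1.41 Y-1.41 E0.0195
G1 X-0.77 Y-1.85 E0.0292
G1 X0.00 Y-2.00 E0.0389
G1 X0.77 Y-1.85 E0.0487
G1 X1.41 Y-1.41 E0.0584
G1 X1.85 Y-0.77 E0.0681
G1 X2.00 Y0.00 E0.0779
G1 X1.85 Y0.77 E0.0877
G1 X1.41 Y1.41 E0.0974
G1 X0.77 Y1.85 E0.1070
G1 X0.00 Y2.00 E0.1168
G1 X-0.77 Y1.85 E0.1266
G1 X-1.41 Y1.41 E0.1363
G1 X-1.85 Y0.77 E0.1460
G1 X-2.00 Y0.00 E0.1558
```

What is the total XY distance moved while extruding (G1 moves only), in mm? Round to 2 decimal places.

Sum the Euclidean lengths of each G1 segment: total = 12.49 mm.

12.49 mm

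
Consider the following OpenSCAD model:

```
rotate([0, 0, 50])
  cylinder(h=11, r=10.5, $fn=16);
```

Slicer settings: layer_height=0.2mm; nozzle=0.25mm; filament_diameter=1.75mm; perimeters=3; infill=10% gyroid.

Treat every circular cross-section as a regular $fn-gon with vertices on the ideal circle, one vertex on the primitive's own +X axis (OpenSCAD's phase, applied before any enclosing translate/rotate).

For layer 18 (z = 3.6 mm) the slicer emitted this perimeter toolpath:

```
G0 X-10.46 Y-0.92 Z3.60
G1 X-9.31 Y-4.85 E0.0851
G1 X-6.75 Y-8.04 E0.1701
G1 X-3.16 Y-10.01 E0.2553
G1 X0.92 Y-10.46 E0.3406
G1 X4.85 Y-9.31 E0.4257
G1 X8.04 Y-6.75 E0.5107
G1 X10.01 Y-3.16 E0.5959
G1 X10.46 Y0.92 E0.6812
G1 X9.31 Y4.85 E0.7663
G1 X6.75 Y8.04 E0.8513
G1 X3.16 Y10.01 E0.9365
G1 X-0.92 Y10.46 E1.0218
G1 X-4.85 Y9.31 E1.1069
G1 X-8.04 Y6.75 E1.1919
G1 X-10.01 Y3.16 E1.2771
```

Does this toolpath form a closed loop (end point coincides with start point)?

Start point (G0): (-10.46, -0.92). End point (last G1): the path does not return to the start — open.

no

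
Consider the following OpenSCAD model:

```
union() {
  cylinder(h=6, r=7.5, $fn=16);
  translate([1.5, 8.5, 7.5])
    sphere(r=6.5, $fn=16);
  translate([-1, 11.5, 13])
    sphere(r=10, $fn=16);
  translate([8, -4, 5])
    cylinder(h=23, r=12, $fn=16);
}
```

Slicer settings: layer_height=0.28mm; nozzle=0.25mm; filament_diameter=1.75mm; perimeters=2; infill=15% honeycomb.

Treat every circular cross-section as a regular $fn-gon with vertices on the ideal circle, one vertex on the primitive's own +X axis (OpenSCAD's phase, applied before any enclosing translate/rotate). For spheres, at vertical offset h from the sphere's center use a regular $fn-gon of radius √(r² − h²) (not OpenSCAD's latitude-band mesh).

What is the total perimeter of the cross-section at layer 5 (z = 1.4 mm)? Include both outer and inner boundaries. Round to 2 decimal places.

53.34 mm

At z = 1.4 mm: the r=7.5 cylinder contributes a regular 16-gon of circumradius 7.5 (perimeter = 2·16·7.500·sin(180°/16) = 46.82 mm); the r=6.5 sphere at (1.5, 8.5) contributes a regular 16-gon of circumradius √(6.5²−6.1²) = 2.245 (perimeter = 2·16·2.245·sin(180°/16) = 14.02 mm); the sphere at (-1, 11.5) is absent (|z−center|=11.600 > r=10); the cylinder at (8, -4) is absent (z outside [5, 28]); Combining (union): the regions partially overlap (shared area 2.34 mm²), so the edge portions inside another operand are dropped and the merged outline is re-measured after clipping — boundary = 53.34 mm. Overall, the cross-section is a single solid region. Total boundary length (outer) = 53.34 mm.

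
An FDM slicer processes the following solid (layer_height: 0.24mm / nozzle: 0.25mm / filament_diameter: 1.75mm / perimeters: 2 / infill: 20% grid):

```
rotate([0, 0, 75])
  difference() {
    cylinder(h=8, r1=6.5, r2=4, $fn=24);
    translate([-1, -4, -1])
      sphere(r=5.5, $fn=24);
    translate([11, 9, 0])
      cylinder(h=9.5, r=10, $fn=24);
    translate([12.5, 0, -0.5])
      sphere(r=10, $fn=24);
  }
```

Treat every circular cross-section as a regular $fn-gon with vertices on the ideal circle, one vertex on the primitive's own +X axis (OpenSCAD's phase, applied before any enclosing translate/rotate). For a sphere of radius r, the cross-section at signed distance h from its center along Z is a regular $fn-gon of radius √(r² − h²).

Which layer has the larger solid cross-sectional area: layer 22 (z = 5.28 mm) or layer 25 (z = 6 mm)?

layer 22 (z = 5.28 mm)

Layer 22 (z = 5.28): the cone: at t=0.660 of its height the radius interpolates to r₁+(r₂−r₁)t = 4.850, giving a regular 24-gon of that circumradius (area = (24/2)·4.850²·sin(360°/24) = 73.06 mm²); the sphere at (-1, -4) does not reach this height (|z−center|=6.280 > r=5.5); the r=10 cylinder at (11, 9) contributes a regular 24-gon of circumradius 10 (area = (24/2)·10.000²·sin(360°/24) = 310.58 mm²); the r=10 sphere at (12.5, 0) contributes a regular 24-gon of circumradius √(10²−5.78²) = 8.160 (area = (24/2)·8.160²·sin(360°/24) = 206.82 mm²); Subtracting the remaining from the first: starting from the cone (73.06 mm²), the r=10 cylinder at (11, 9) partially overlaps it — only the 1.41 mm² overlap (of its 310.58 mm²) is removed, clipping the outline; the r=10 sphere at (12.5, 0) partially overlaps it — only the 0.92 mm² overlap (of its 206.82 mm²) is removed, clipping the outline — area = 70.73 mm²; (rotated 75° about Z; rotation is an isometry so areas/perimeters/island counts are preserved). So its area = 70.73 mm². Layer 25 (z = 6): the cone (r1=6.5→r2=4) has section circumradius 4.625 here — a regular 24-gon (area = (24/2)·4.625²·sin(360°/24) = 66.44 mm²); the sphere at (-1, -4) does not reach this height (|z−center|=7.000 > r=5.5); the cylinder at (11, 9): section is a regular 24-gon, circumradius r=10 (area = (24/2)·10.000²·sin(360°/24) = 310.58 mm²); the r=10 sphere at (12.5, 0) contributes a regular 24-gon of circumradius √(10²−6.5²) = 7.599 (area = (24/2)·7.599²·sin(360°/24) = 179.36 mm²); Subtracting the remaining from the first: starting from the cone (66.44 mm²), the r=10 cylinder at (11, 9) partially overlaps it — only the 0.63 mm² overlap (of its 310.58 mm²) is removed, clipping the outline; the r=10 sphere at (12.5, 0) misses the remaining region (no effect) — area = 65.80 mm²; (rotated 75° about Z; rotation is an isometry so areas/perimeters/island counts are preserved). So its area = 65.80 mm². Layer 22 is larger (70.73 vs 65.80 mm²).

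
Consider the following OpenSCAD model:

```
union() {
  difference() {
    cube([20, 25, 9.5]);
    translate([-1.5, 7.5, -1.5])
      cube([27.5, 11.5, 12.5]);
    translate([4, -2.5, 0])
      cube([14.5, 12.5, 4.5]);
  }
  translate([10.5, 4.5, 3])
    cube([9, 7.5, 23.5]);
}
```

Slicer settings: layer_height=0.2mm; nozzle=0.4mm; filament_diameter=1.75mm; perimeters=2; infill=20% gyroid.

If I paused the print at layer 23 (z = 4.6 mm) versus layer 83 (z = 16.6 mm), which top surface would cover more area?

Layer 23 (z = 4.6): the 20×25 cube contributes its full rectangle (area 500.00 mm²); the 27.5×11.5 cube at (-1.5, 7.5) contributes its full rectangle (area 316.25 mm²); the cube at (4, -2.5) does not reach this height (z outside [0, 4.5]); Taking the first minus the rest: starting from the 20×25 cube (500.00 mm²), the 27.5×11.5 cube at (-1.5, 7.5) partially overlaps it — only the 230.00 mm² overlap (of its 316.25 mm²) is removed, clipping the outline — area = 270.00 mm²; the 9×7.5 cube at (10.5, 4.5) contributes its full rectangle (area 67.50 mm²); Merging all regions: the regions partially overlap — summed areas 337.50 mm² minus the doubly-counted overlap 27.00 mm² gives 310.50 mm² — area = 310.50 mm². So its area = 310.50 mm². Layer 83 (z = 16.6): the cube does not reach this height (z outside [0, 9.5]); the cube at (-1.5, 7.5) does not reach this height (z outside [-1.5, 11]); the cube at (4, -2.5) is absent (z outside [0, 4.5]); Taking the first minus the rest: the first operand is absent here, so nothing remains; the 9×7.5 cube at (10.5, 4.5) contributes its full rectangle (area 67.50 mm²); Combining (union): only the 9×7.5 cube at (10.5, 4.5) is present, so the union is just that shape — area = 67.50 mm². So its area = 67.50 mm². Layer 23 is larger (310.50 vs 67.50 mm²).

layer 23 (z = 4.6 mm)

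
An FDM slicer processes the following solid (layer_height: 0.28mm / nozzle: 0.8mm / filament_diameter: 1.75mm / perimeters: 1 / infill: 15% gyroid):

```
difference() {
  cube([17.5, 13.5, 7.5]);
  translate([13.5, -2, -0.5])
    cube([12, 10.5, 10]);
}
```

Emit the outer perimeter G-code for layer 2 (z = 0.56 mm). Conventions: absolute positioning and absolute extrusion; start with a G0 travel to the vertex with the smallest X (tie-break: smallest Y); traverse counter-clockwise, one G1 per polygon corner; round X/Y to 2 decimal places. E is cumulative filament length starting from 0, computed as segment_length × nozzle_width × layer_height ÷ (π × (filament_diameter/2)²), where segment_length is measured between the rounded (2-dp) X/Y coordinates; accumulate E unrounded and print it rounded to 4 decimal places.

G0 X0.00 Y0.00 Z0.56
G1 X13.50 Y0.00 E1.2572
G1 X13.50 Y8.50 E2.0488
G1 X17.50 Y8.50 E2.4213
G1 X17.50 Y13.50 E2.8870
G1 X0.00 Y13.50 E4.5167
G1 X0.00 Y0.00 E5.7740

At z = 0.56 mm: the cube (footprint 17.5×13.5) is included at this height; the cube at (13.5, -2) is present — its section is the full 12×10.5 rectangle; Taking the first minus the rest: starting from the 17.5×13.5 cube, the 12×10.5 cube at (13.5, -2) partially overlaps it — only the 34.00 mm² overlap (of its 126.00 mm²) is removed, clipping the outline — 1 connected region. The outline is a single polygon with 6 vertices. Extrusion per mm of travel: 0.8 × 0.28 / (π × 0.875²) = 0.093128. Accumulating E over each segment gives final E = 5.7740.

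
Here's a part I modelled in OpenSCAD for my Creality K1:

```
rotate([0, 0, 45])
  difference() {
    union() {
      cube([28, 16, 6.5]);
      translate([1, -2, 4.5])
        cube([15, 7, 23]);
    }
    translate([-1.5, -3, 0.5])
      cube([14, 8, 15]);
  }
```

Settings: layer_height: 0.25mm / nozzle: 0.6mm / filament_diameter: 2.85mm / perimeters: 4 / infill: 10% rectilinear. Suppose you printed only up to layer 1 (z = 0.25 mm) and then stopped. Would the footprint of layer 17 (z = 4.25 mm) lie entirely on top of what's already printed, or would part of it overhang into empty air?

entirely on top

Compare the two slices. At z = 0.25: the cube (footprint 28×16) is included at this height (area 448.00 mm²); the cube at (1, -2) is not intersected at this z (z outside [4.5, 27.5]); Combining (union): only the 28×16 cube is present, so the union is just that shape — area = 448.00 mm²; the cube at (-1.5, -3) is not intersected at this z (z outside [0.5, 15.5]); Subtracting the remaining from the first: none of the subtracted shapes is present at this height, so that combined region is unchanged — area = 448.00 mm²; (whole slice rotated 45° about Z — lengths, areas and connectivity unchanged). At z = 4.25: the 28×16 cube contributes its full rectangle (area 448.00 mm²); the cube at (1, -2) does not reach this height (z outside [4.5, 27.5]); Merging all regions: only the 28×16 cube is present, so the union is just that shape — area = 448.00 mm²; the cube at (-1.5, -3) (footprint 14×8) is included at this height (area 112.00 mm²); Subtracting the remaining from the first: starting from the result so far (448.00 mm²), the 14×8 cube at (-1.5, -3) partially overlaps it — only the 62.50 mm² overlap (of its 112.00 mm²) is removed, clipping the outline — area = 385.50 mm²; (rotated 45° about Z; rotation is an isometry so areas/perimeters/island counts are preserved). Checking containment: the cross-section at z = 4.25 is a subset of the cross-section at z = 0.25.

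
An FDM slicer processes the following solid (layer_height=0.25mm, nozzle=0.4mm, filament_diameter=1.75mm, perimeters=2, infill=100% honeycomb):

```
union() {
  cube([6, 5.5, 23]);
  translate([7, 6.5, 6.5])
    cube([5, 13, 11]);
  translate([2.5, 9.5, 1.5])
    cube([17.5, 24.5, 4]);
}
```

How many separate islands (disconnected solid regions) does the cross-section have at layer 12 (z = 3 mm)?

2

At z = 3 mm: the 6×5.5 cube contributes its full rectangle; the cube at (7, 6.5) is absent (z outside [6.5, 17.5]); the cube at (2.5, 9.5) is present — its section is the full 17.5×24.5 rectangle; Combining (union): the 2 present regions are separate (no shared area or edge), so areas and boundary lengths simply add and each stays a separate island — 2 connected regions. Overall, the cross-section has 2 separate islands. Island count = 2.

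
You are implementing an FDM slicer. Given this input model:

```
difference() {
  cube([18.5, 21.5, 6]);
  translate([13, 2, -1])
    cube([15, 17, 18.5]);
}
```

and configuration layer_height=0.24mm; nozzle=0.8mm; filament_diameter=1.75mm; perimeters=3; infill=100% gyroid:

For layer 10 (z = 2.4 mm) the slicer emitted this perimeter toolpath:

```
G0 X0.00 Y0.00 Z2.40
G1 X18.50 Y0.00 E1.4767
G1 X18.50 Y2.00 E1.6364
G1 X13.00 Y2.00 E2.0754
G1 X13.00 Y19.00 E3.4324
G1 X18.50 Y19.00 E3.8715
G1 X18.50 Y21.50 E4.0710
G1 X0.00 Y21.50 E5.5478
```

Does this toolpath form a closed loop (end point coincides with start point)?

no

Start point (G0): (0.00, 0.00). End point (last G1): the path does not return to the start — open.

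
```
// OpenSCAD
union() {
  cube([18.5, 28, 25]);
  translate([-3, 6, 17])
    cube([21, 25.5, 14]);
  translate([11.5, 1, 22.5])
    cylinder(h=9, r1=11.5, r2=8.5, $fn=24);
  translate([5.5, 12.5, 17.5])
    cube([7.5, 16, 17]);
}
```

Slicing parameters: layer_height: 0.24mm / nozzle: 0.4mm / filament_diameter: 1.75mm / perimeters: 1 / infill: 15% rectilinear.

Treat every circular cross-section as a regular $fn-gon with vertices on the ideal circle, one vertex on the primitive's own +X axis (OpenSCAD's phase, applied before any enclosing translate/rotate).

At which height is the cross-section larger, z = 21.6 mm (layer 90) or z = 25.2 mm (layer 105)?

Layer 90 (z = 21.6): the cube (footprint 18.5×28) is included at this height (area 518.00 mm²); the cube at (-3, 6) (footprint 21×25.5) is included at this height (area 535.50 mm²); the cone at (11.5, 1) is absent (z outside [22.5, 31.5]); the 7.5×16 cube at (5.5, 12.5) contributes its full rectangle (area 120.00 mm²); Merging all regions: the regions partially overlap — summed areas 1173.50 mm² minus the doubly-counted overlap 516.00 mm² gives 657.50 mm² — area = 657.50 mm². So its area = 657.50 mm². Layer 105 (z = 25.2): the cube does not reach this height (z outside [0, 25]); the cube at (-3, 6) (footprint 21×25.5) is included at this height (area 535.50 mm²); the cone at (11.5, 1) contributes a regular 24-gon of circumradius 10.600 (interpolated between r1=11.5 and r2=8.5 at t=0.300) (area = (24/2)·10.600²·sin(360°/24) = 348.97 mm²); the cube at (5.5, 12.5) (footprint 7.5×16) is included at this height (area 120.00 mm²); Combining (union): the regions partially overlap — summed areas 1004.47 mm² minus the doubly-counted overlap 187.98 mm² gives 816.49 mm² — area = 816.49 mm². So its area = 816.49 mm². Layer 105 is larger (816.49 vs 657.50 mm²).

layer 105 (z = 25.2 mm)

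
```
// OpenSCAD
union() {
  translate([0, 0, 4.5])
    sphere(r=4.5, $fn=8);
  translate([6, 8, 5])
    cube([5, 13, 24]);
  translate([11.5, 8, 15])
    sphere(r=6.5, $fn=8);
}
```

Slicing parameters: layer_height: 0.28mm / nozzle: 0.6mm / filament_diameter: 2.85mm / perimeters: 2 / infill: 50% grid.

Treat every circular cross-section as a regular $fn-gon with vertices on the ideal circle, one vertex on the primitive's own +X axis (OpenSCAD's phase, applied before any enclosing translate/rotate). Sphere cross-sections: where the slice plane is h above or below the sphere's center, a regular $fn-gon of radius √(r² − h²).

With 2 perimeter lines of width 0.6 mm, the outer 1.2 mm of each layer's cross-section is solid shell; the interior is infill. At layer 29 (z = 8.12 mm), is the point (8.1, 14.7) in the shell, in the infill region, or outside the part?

infill

At z = 8.12 mm: the sphere: section is a regular 8-gon, circumradius = √(r²−h²) = √(4.5²−3.62²) = 2.673; the cube at (6, 8) (footprint 5×13) is included at this height; the sphere at (11.5, 8) does not reach this height (|z−center|=6.880 > r=6.5); Merging all regions: the 2 present regions are separate (no shared area or edge), so areas and boundary lengths simply add and each stays a separate island — 2 connected regions. Overall, the cross-section has 2 separate islands. The nearest boundary edge runs (6.00, 8.00)→(6.00, 21.00); distance from the point to it = 2.10 mm. (Shell/infill is judged within the island containing the point — the largest one.) The point is inside the cross-section and 2.10 mm from the nearest boundary — more than the 1.2 mm shell width (2 × 0.6), so it's in the infill interior.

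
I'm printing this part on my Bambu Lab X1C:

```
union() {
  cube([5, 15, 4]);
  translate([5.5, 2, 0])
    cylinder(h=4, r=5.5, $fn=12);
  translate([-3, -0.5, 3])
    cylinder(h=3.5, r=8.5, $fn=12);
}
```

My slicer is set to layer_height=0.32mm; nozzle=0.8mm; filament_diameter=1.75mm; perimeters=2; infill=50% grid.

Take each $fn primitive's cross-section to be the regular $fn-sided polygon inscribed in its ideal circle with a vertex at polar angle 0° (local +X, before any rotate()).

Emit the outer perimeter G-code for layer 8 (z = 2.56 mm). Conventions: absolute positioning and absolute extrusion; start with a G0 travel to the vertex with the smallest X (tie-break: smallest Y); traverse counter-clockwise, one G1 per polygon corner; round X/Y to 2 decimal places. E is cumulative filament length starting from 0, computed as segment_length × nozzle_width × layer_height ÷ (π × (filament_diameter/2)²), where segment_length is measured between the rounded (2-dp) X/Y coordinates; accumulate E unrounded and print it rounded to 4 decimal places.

At z = 2.56 mm: the 5×15 cube contributes its full rectangle; the cylinder at (5.5, 2): section is a regular 12-gon, circumradius r=5.5; the cylinder at (-3, -0.5) is not intersected at this z (z outside [3, 6.5]); Combining (union): the regions partially overlap (shared area 29.44 mm²), so overlapping operands fuse into one piece — 1 connected region. The outline is a single polygon with 14 vertices. Extrusion per mm of travel: 0.8 × 0.32 / (π × 0.875²) = 0.106432. Accumulating E over each segment gives final E = 5.5589.

G0 X0.00 Y0.00 Z2.56
G1 X0.54 Y0.00 E0.0575
G1 X0.74 Y-0.75 E0.1401
G1 X2.75 Y-2.76 E0.4426
G1 X5.50 Y-3.50 E0.7457
G1 X8.25 Y-2.76 E1.0488
G1 X10.26 Y-0.75 E1.3514
G1 X11.00 Y2.00 E1.6545
G1 X10.26 Y4.75 E1.9576
G1 X8.25 Y6.76 E2.2601
G1 X5.50 Y7.50 E2.5632
G1 X5.00 Y7.37 E2.6182
G1 X5.00 Y15.00 E3.4303
G1 X0.00 Y15.00 E3.9624
G1 X0.00 Y0.00 E5.5589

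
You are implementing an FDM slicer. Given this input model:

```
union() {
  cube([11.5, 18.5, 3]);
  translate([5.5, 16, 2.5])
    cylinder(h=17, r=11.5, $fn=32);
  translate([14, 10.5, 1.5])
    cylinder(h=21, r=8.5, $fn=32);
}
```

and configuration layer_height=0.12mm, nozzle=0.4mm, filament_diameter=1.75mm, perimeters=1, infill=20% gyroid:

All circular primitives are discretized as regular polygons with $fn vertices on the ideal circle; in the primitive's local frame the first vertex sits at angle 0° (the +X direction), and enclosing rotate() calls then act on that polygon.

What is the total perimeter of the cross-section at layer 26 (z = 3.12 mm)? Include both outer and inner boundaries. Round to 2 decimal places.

At z = 3.12 mm: the cube does not reach this height (z outside [0, 3]); the r=11.5 cylinder at (5.5, 16) contributes a regular 32-gon of circumradius 11.5 (perimeter = 2·32·11.500·sin(180°/32) = 72.14 mm); the r=8.5 cylinder at (14, 10.5) gives a regular 32-gon of circumradius 8.5 (constant along its height) (perimeter = 2·32·8.500·sin(180°/32) = 53.32 mm); Combining (union): the regions partially overlap (shared area 116.37 mm²), so the edge portions inside another operand are dropped and the merged outline is re-measured after clipping — boundary = 84.75 mm. Overall, the cross-section is a single solid region. Total boundary length (outer) = 84.75 mm.

84.75 mm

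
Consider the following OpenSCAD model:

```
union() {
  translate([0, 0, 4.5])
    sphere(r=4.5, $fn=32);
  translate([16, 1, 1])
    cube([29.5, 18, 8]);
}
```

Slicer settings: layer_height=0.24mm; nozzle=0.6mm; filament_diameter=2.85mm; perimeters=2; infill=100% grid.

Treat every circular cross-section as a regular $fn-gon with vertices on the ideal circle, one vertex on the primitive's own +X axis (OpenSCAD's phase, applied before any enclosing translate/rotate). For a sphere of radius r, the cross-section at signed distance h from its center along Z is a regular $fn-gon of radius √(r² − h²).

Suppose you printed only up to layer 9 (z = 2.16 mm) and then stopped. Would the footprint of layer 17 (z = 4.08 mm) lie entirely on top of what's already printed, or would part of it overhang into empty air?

Compare the two slices. At z = 2.16: the r=4.5 sphere slices to a regular 32-gon of circumradius 3.844 (√(r²−h²) with h=2.34 from center) (area = (32/2)·3.844²·sin(360°/32) = 46.12 mm²); the cube at (16, 1) (footprint 29.5×18) is included at this height (area 531.00 mm²); Taking the union: the 2 present regions are separate (no shared area or edge), so areas and boundary lengths simply add and each stays a separate island — area = 577.12 mm². At z = 4.08: the r=4.5 sphere slices to a regular 32-gon of circumradius 4.480 (√(r²−h²) with h=0.42 from center) (area = (32/2)·4.480²·sin(360°/32) = 62.66 mm²); the 29.5×18 cube at (16, 1) contributes its full rectangle (area 531.00 mm²); Merging all regions: the 2 present regions are separate (no shared area or edge), so areas and boundary lengths simply add and each stays a separate island — area = 593.66 mm². Checking containment: at z = 4.08 the cross-section extends beyond the z = 2.16 cross-section by about 16.54 mm².

part overhangs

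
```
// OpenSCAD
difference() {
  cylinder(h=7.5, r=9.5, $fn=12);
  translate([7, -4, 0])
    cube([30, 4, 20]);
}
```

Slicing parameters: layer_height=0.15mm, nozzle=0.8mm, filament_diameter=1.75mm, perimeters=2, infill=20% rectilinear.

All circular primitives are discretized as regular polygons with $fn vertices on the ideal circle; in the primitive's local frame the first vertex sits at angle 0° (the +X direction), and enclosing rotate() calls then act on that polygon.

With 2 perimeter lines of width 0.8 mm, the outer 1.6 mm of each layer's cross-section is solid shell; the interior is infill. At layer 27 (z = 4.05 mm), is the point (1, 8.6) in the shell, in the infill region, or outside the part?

At z = 4.05 mm: the cylinder: section is a regular 12-gon, circumradius r=9.5; the cube at (7, -4) (footprint 30×4) is included at this height; After the difference (first − rest): starting from the r=9.5 cylinder, the 30×4 cube at (7, -4) partially overlaps it — only the 7.86 mm² overlap (of its 120.00 mm²) is removed, clipping the outline — 1 connected region. Overall, the cross-section is a single solid region. The nearest boundary edge runs (0.00, 9.50)→(4.75, 8.23); distance from the point to it = 0.61 mm. The point is inside the cross-section, 0.61 mm from the nearest boundary — within the 1.6 mm shell band (2 × 0.8).

shell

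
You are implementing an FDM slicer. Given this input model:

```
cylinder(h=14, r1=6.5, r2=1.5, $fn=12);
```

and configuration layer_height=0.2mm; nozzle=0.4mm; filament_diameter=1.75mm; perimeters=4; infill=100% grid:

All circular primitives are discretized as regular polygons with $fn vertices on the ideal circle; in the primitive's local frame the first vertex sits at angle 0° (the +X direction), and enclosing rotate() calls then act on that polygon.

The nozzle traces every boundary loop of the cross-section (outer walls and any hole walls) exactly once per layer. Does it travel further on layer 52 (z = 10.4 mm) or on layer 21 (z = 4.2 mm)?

layer 21 (z = 4.2 mm)

Layer 52 (z = 10.4): the cone contributes a regular 12-gon of circumradius 2.786 (interpolated between r1=6.5 and r2=1.5 at t=0.743) (perimeter = 2·12·2.786·sin(180°/12) = 17.30 mm). So its perimeter = 17.30 mm. Layer 21 (z = 4.2): the cone: at t=0.300 of its height the radius interpolates to r₁+(r₂−r₁)t = 5.000, giving a regular 12-gon of that circumradius (perimeter = 2·12·5.000·sin(180°/12) = 31.06 mm). So its perimeter = 31.06 mm. Layer 21 is larger (31.06 vs 17.30 mm).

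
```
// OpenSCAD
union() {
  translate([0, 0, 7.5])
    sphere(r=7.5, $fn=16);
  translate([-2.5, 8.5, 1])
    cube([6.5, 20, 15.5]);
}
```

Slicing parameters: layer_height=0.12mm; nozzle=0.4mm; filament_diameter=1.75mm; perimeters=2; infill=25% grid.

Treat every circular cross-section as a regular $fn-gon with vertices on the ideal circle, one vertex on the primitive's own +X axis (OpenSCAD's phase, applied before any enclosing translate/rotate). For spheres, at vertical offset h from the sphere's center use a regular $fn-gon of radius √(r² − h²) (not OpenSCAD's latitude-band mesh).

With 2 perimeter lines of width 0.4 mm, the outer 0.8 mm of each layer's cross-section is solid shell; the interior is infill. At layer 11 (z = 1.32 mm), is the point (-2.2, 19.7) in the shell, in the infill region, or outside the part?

shell

At z = 1.32 mm: the sphere: section is a regular 16-gon, circumradius = √(r²−h²) = √(7.5²−6.18²) = 4.249; the cube at (-2.5, 8.5) is present — its section is the full 6.5×20 rectangle; Merging all regions: the 2 present regions are separate (no shared area or edge), so areas and boundary lengths simply add and each stays a separate island — 2 connected regions. Overall, the cross-section has 2 separate islands. The nearest boundary edge runs (-2.50, 8.50)→(-2.50, 28.50); distance from the point to it = 0.30 mm. (Shell/infill is judged within the island containing the point — the largest one.) The point is inside the cross-section, 0.30 mm from the nearest boundary — within the 0.8 mm shell band (2 × 0.4).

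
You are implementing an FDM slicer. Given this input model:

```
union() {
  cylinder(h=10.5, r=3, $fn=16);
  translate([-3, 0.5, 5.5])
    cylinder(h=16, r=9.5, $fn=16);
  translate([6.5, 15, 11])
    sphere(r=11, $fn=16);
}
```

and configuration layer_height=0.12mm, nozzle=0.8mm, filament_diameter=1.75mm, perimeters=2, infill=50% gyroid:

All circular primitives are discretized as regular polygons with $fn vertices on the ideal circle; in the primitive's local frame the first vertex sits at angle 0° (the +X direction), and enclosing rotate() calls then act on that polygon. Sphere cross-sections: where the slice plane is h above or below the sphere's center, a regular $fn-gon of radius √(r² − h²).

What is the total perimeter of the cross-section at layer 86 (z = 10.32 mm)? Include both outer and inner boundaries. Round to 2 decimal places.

At z = 10.32 mm: the r=3 cylinder gives a regular 16-gon of circumradius 3 (constant along its height) (perimeter = 2·16·3.000·sin(180°/16) = 18.73 mm); the r=9.5 cylinder at (-3, 0.5) gives a regular 16-gon of circumradius 9.5 (constant along its height) (perimeter = 2·16·9.500·sin(180°/16) = 59.31 mm); the r=11 sphere at (6.5, 15) slices to a regular 16-gon of circumradius 10.979 (√(r²−h²) with h=0.68 from center) (perimeter = 2·16·10.979·sin(180°/16) = 68.54 mm); Merging all regions: the regions partially overlap (shared area 47.66 mm²), so the edge portions inside another operand are dropped and the merged outline is re-measured after clipping — boundary = 105.56 mm. Overall, the cross-section is a single solid region. Total boundary length (outer) = 105.56 mm.

105.56 mm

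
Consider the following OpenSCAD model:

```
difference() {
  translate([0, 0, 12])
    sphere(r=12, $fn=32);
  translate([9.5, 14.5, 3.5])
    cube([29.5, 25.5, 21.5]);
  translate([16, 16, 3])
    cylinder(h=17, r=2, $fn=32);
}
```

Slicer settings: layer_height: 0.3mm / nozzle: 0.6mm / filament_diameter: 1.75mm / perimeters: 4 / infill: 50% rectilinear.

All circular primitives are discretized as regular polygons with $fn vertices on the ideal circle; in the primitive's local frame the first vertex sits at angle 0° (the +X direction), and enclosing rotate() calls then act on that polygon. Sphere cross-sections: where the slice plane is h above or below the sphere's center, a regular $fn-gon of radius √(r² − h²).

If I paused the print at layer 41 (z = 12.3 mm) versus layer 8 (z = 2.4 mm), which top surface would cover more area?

layer 41 (z = 12.3 mm)

Layer 41 (z = 12.3): the r=12 sphere slices to a regular 32-gon of circumradius 11.996 (√(r²−h²) with h=0.3 from center) (area = (32/2)·11.996²·sin(360°/32) = 449.21 mm²); the cube at (9.5, 14.5) (footprint 29.5×25.5) is included at this height (area 752.25 mm²); the r=2 cylinder at (16, 16) gives a regular 32-gon of circumradius 2 (constant along its height) (area = (32/2)·2.000²·sin(360°/32) = 12.49 mm²); Taking the first minus the rest: starting from the r=12 sphere (449.21 mm²), the 29.5×25.5 cube at (9.5, 14.5) misses the remaining region (no effect); the r=2 cylinder at (16, 16) misses the remaining region (no effect) — area = 449.21 mm². So its area = 449.21 mm². Layer 8 (z = 2.4): the r=12 sphere slices to a regular 32-gon of circumradius 7.200 (√(r²−h²) with h=9.6 from center) (area = (32/2)·7.200²·sin(360°/32) = 161.82 mm²); the cube at (9.5, 14.5) is not intersected at this z (z outside [3.5, 25]); the cylinder at (16, 16) does not reach this height (z outside [3, 20]); Taking the first minus the rest: none of the subtracted shapes is present at this height, so the r=12 sphere is unchanged — area = 161.82 mm². So its area = 161.82 mm². Layer 41 is larger (449.21 vs 161.82 mm²).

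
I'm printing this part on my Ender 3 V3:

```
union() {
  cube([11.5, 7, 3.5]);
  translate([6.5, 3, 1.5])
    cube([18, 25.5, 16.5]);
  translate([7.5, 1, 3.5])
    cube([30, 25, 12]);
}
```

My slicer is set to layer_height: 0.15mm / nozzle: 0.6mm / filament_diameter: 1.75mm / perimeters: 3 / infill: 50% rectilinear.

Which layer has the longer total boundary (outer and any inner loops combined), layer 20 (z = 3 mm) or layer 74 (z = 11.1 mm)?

Layer 20 (z = 3): the 11.5×7 cube contributes its full rectangle (perimeter 37.00 mm); the cube at (6.5, 3) (footprint 18×25.5) is included at this height (perimeter 87.00 mm); the cube at (7.5, 1) is not intersected at this z (z outside [3.5, 15.5]); Taking the union: the regions partially overlap (shared area 20.00 mm²), so the edge portions inside another operand are dropped and the merged outline is re-measured after clipping — boundary = 106.00 mm. So its perimeter = 106.00 mm. Layer 74 (z = 11.1): the cube is absent (z outside [0, 3.5]); the cube at (6.5, 3) is present — its section is the full 18×25.5 rectangle (perimeter 87.00 mm); the cube at (7.5, 1) is present — its section is the full 30×25 rectangle (perimeter 110.00 mm); Combining (union): the regions partially overlap (shared area 391.00 mm²), so the edge portions inside another operand are dropped and the merged outline is re-measured after clipping — boundary = 117.00 mm. So its perimeter = 117.00 mm. Layer 74 is larger (117.00 vs 106.00 mm).

layer 74 (z = 11.1 mm)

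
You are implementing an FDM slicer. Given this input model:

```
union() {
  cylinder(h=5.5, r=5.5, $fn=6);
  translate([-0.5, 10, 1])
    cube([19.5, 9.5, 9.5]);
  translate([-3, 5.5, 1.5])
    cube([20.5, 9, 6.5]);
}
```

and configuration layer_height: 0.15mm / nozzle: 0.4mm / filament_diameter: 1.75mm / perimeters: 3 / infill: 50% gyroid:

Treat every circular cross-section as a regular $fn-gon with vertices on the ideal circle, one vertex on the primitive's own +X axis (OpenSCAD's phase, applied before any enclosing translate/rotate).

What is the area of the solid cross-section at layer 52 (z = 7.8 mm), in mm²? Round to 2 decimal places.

At z = 7.8 mm: the cylinder is not intersected at this z (z outside [0, 5.5]); the 19.5×9.5 cube at (-0.5, 10) contributes its full rectangle (area 185.25 mm²); the cube at (-3, 5.5) is present — its section is the full 20.5×9 rectangle (area 184.50 mm²); Merging all regions: the regions partially overlap — summed areas 369.75 mm² minus the doubly-counted overlap 81.00 mm² gives 288.75 mm² — area = 288.75 mm². Overall, the cross-section is a single solid region. Net area = 288.75 mm².

288.75 mm²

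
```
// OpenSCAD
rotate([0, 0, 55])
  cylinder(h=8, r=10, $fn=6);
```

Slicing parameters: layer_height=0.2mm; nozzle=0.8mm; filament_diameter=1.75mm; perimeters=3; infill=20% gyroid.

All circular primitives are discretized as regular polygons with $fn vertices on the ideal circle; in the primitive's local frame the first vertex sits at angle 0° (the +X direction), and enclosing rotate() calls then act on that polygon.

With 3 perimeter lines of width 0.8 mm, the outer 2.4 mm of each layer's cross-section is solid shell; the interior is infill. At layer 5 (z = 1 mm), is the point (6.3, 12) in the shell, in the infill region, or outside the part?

outside

At z = 1 mm: the r=10 cylinder contributes a regular 6-gon of circumradius 10; (whole slice rotated 55° about Z — lengths, areas and connectivity unchanged). Overall, the cross-section is a single solid region. Undo the 55° rotation: the query point maps to (13.443, 1.722) in the un-rotated model frame. The nearest boundary edge runs (10.00, 0.00)→(5.00, 8.66); distance from the point to it = 3.85 mm. The point is not inside any of the regions above, so it lies outside the cross-section (3.85 mm from the nearest boundary).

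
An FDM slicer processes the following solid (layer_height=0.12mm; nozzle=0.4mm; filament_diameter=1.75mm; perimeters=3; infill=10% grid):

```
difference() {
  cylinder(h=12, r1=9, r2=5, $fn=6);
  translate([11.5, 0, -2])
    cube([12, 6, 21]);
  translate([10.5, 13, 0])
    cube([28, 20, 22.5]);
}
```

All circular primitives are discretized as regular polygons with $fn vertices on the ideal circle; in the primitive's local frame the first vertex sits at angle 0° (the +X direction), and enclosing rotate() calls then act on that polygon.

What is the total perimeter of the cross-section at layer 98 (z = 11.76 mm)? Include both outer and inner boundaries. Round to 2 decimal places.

30.48 mm

At z = 11.76 mm: the cone contributes a regular 6-gon of circumradius 5.080 (interpolated between r1=9 and r2=5 at t=0.980) (perimeter = 2·6·5.080·sin(180°/6) = 30.48 mm); the cube at (11.5, 0) is present — its section is the full 12×6 rectangle (perimeter 36.00 mm); the cube at (10.5, 13) is present — its section is the full 28×20 rectangle (perimeter 96.00 mm); Subtracting the remaining from the first: starting from the cone, the 12×6 cube at (11.5, 0) misses the remaining region (no effect); the 28×20 cube at (10.5, 13) misses the remaining region (no effect) — boundary = 30.48 mm. Overall, the cross-section is a single solid region. Total boundary length (outer) = 30.48 mm.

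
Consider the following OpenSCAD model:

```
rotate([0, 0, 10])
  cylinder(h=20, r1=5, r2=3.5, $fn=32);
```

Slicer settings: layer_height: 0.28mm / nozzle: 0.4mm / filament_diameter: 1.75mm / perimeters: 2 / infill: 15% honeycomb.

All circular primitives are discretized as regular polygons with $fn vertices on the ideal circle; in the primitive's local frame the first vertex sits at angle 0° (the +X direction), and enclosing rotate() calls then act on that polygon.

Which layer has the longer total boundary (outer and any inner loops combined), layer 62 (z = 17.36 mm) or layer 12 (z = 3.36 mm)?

Layer 62 (z = 17.36): the cone contributes a regular 32-gon of circumradius 3.698 (interpolated between r1=5 and r2=3.5 at t=0.868) (perimeter = 2·32·3.698·sin(180°/32) = 23.20 mm); (whole slice rotated 10° about Z — lengths, areas and connectivity unchanged). So its perimeter = 23.20 mm. Layer 12 (z = 3.36): the cone contributes a regular 32-gon of circumradius 4.748 (interpolated between r1=5 and r2=3.5 at t=0.168) (perimeter = 2·32·4.748·sin(180°/32) = 29.78 mm); (rotated 10° about Z; rotation is an isometry so areas/perimeters/island counts are preserved). So its perimeter = 29.78 mm. Layer 12 is larger (29.78 vs 23.20 mm).

layer 12 (z = 3.36 mm)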